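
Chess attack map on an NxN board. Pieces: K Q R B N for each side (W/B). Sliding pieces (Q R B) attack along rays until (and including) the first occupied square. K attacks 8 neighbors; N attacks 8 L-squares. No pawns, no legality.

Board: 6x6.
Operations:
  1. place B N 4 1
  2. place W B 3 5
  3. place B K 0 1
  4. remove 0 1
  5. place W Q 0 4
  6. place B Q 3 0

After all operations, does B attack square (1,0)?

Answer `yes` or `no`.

Op 1: place BN@(4,1)
Op 2: place WB@(3,5)
Op 3: place BK@(0,1)
Op 4: remove (0,1)
Op 5: place WQ@(0,4)
Op 6: place BQ@(3,0)
Per-piece attacks for B:
  BQ@(3,0): attacks (3,1) (3,2) (3,3) (3,4) (3,5) (4,0) (5,0) (2,0) (1,0) (0,0) (4,1) (2,1) (1,2) (0,3) [ray(0,1) blocked at (3,5); ray(1,1) blocked at (4,1)]
  BN@(4,1): attacks (5,3) (3,3) (2,2) (2,0)
B attacks (1,0): yes

Answer: yes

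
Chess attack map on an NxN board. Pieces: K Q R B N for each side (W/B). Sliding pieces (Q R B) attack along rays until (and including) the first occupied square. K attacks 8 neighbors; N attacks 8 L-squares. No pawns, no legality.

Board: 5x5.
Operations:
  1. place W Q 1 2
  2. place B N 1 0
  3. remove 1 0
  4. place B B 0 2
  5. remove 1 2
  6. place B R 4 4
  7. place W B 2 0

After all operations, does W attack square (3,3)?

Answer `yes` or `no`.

Op 1: place WQ@(1,2)
Op 2: place BN@(1,0)
Op 3: remove (1,0)
Op 4: place BB@(0,2)
Op 5: remove (1,2)
Op 6: place BR@(4,4)
Op 7: place WB@(2,0)
Per-piece attacks for W:
  WB@(2,0): attacks (3,1) (4,2) (1,1) (0,2) [ray(-1,1) blocked at (0,2)]
W attacks (3,3): no

Answer: no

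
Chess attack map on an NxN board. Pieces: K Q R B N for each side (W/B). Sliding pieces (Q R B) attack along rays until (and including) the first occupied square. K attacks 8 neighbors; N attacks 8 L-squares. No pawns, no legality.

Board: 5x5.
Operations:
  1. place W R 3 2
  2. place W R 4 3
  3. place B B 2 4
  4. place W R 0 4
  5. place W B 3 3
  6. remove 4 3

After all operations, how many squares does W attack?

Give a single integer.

Answer: 14

Derivation:
Op 1: place WR@(3,2)
Op 2: place WR@(4,3)
Op 3: place BB@(2,4)
Op 4: place WR@(0,4)
Op 5: place WB@(3,3)
Op 6: remove (4,3)
Per-piece attacks for W:
  WR@(0,4): attacks (0,3) (0,2) (0,1) (0,0) (1,4) (2,4) [ray(1,0) blocked at (2,4)]
  WR@(3,2): attacks (3,3) (3,1) (3,0) (4,2) (2,2) (1,2) (0,2) [ray(0,1) blocked at (3,3)]
  WB@(3,3): attacks (4,4) (4,2) (2,4) (2,2) (1,1) (0,0) [ray(-1,1) blocked at (2,4)]
Union (14 distinct): (0,0) (0,1) (0,2) (0,3) (1,1) (1,2) (1,4) (2,2) (2,4) (3,0) (3,1) (3,3) (4,2) (4,4)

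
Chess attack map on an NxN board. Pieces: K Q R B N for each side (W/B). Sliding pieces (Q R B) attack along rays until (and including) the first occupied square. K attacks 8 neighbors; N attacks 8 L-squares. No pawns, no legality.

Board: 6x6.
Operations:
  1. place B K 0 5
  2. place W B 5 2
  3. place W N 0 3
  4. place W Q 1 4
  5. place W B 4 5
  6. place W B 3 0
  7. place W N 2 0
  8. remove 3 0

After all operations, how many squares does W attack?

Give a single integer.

Op 1: place BK@(0,5)
Op 2: place WB@(5,2)
Op 3: place WN@(0,3)
Op 4: place WQ@(1,4)
Op 5: place WB@(4,5)
Op 6: place WB@(3,0)
Op 7: place WN@(2,0)
Op 8: remove (3,0)
Per-piece attacks for W:
  WN@(0,3): attacks (1,5) (2,4) (1,1) (2,2)
  WQ@(1,4): attacks (1,5) (1,3) (1,2) (1,1) (1,0) (2,4) (3,4) (4,4) (5,4) (0,4) (2,5) (2,3) (3,2) (4,1) (5,0) (0,5) (0,3) [ray(-1,1) blocked at (0,5); ray(-1,-1) blocked at (0,3)]
  WN@(2,0): attacks (3,2) (4,1) (1,2) (0,1)
  WB@(4,5): attacks (5,4) (3,4) (2,3) (1,2) (0,1)
  WB@(5,2): attacks (4,3) (3,4) (2,5) (4,1) (3,0)
Union (21 distinct): (0,1) (0,3) (0,4) (0,5) (1,0) (1,1) (1,2) (1,3) (1,5) (2,2) (2,3) (2,4) (2,5) (3,0) (3,2) (3,4) (4,1) (4,3) (4,4) (5,0) (5,4)

Answer: 21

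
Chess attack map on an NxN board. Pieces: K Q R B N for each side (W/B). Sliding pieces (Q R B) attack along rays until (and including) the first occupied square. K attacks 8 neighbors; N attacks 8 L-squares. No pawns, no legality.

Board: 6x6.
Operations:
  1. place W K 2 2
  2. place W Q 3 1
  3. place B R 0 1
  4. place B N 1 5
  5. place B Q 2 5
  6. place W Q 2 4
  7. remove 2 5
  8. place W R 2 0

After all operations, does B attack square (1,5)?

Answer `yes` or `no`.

Answer: no

Derivation:
Op 1: place WK@(2,2)
Op 2: place WQ@(3,1)
Op 3: place BR@(0,1)
Op 4: place BN@(1,5)
Op 5: place BQ@(2,5)
Op 6: place WQ@(2,4)
Op 7: remove (2,5)
Op 8: place WR@(2,0)
Per-piece attacks for B:
  BR@(0,1): attacks (0,2) (0,3) (0,4) (0,5) (0,0) (1,1) (2,1) (3,1) [ray(1,0) blocked at (3,1)]
  BN@(1,5): attacks (2,3) (3,4) (0,3)
B attacks (1,5): no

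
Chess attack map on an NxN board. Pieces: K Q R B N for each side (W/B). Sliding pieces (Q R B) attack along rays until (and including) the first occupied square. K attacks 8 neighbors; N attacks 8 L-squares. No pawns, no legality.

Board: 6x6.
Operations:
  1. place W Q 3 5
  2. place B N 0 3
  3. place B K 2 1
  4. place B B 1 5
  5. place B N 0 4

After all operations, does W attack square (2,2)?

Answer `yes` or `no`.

Answer: no

Derivation:
Op 1: place WQ@(3,5)
Op 2: place BN@(0,3)
Op 3: place BK@(2,1)
Op 4: place BB@(1,5)
Op 5: place BN@(0,4)
Per-piece attacks for W:
  WQ@(3,5): attacks (3,4) (3,3) (3,2) (3,1) (3,0) (4,5) (5,5) (2,5) (1,5) (4,4) (5,3) (2,4) (1,3) (0,2) [ray(-1,0) blocked at (1,5)]
W attacks (2,2): no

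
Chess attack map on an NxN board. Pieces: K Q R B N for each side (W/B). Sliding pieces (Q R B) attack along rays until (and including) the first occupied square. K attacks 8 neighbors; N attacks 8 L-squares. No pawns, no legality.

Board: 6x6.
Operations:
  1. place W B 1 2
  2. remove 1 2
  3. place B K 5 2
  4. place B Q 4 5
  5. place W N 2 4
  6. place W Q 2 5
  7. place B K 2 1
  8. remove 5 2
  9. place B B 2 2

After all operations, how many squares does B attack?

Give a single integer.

Answer: 24

Derivation:
Op 1: place WB@(1,2)
Op 2: remove (1,2)
Op 3: place BK@(5,2)
Op 4: place BQ@(4,5)
Op 5: place WN@(2,4)
Op 6: place WQ@(2,5)
Op 7: place BK@(2,1)
Op 8: remove (5,2)
Op 9: place BB@(2,2)
Per-piece attacks for B:
  BK@(2,1): attacks (2,2) (2,0) (3,1) (1,1) (3,2) (3,0) (1,2) (1,0)
  BB@(2,2): attacks (3,3) (4,4) (5,5) (3,1) (4,0) (1,3) (0,4) (1,1) (0,0)
  BQ@(4,5): attacks (4,4) (4,3) (4,2) (4,1) (4,0) (5,5) (3,5) (2,5) (5,4) (3,4) (2,3) (1,2) (0,1) [ray(-1,0) blocked at (2,5)]
Union (24 distinct): (0,0) (0,1) (0,4) (1,0) (1,1) (1,2) (1,3) (2,0) (2,2) (2,3) (2,5) (3,0) (3,1) (3,2) (3,3) (3,4) (3,5) (4,0) (4,1) (4,2) (4,3) (4,4) (5,4) (5,5)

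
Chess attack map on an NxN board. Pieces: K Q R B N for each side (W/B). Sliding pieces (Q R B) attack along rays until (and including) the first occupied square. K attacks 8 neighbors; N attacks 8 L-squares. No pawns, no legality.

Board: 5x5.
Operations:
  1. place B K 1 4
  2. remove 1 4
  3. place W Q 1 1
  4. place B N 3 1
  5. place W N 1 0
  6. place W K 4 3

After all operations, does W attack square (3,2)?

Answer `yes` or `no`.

Op 1: place BK@(1,4)
Op 2: remove (1,4)
Op 3: place WQ@(1,1)
Op 4: place BN@(3,1)
Op 5: place WN@(1,0)
Op 6: place WK@(4,3)
Per-piece attacks for W:
  WN@(1,0): attacks (2,2) (3,1) (0,2)
  WQ@(1,1): attacks (1,2) (1,3) (1,4) (1,0) (2,1) (3,1) (0,1) (2,2) (3,3) (4,4) (2,0) (0,2) (0,0) [ray(0,-1) blocked at (1,0); ray(1,0) blocked at (3,1)]
  WK@(4,3): attacks (4,4) (4,2) (3,3) (3,4) (3,2)
W attacks (3,2): yes

Answer: yes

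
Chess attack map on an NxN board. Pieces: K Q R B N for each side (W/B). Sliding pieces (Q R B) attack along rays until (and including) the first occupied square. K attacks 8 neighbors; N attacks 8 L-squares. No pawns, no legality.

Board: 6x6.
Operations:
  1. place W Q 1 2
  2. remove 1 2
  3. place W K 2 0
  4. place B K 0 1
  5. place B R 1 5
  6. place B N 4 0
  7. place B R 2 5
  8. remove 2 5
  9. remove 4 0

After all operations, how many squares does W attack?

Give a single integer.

Answer: 5

Derivation:
Op 1: place WQ@(1,2)
Op 2: remove (1,2)
Op 3: place WK@(2,0)
Op 4: place BK@(0,1)
Op 5: place BR@(1,5)
Op 6: place BN@(4,0)
Op 7: place BR@(2,5)
Op 8: remove (2,5)
Op 9: remove (4,0)
Per-piece attacks for W:
  WK@(2,0): attacks (2,1) (3,0) (1,0) (3,1) (1,1)
Union (5 distinct): (1,0) (1,1) (2,1) (3,0) (3,1)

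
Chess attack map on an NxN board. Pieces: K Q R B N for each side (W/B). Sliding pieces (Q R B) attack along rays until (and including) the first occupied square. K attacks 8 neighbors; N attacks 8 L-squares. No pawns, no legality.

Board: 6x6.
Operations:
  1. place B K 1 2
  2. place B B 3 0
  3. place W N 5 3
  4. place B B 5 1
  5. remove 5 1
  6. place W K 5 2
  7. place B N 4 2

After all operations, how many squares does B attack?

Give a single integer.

Op 1: place BK@(1,2)
Op 2: place BB@(3,0)
Op 3: place WN@(5,3)
Op 4: place BB@(5,1)
Op 5: remove (5,1)
Op 6: place WK@(5,2)
Op 7: place BN@(4,2)
Per-piece attacks for B:
  BK@(1,2): attacks (1,3) (1,1) (2,2) (0,2) (2,3) (2,1) (0,3) (0,1)
  BB@(3,0): attacks (4,1) (5,2) (2,1) (1,2) [ray(1,1) blocked at (5,2); ray(-1,1) blocked at (1,2)]
  BN@(4,2): attacks (5,4) (3,4) (2,3) (5,0) (3,0) (2,1)
Union (15 distinct): (0,1) (0,2) (0,3) (1,1) (1,2) (1,3) (2,1) (2,2) (2,3) (3,0) (3,4) (4,1) (5,0) (5,2) (5,4)

Answer: 15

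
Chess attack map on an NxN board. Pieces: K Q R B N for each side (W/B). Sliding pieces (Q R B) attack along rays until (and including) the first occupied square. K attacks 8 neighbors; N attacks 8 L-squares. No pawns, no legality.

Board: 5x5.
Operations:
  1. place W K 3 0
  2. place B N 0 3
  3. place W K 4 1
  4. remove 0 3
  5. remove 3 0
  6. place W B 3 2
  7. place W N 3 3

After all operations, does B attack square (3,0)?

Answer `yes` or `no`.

Op 1: place WK@(3,0)
Op 2: place BN@(0,3)
Op 3: place WK@(4,1)
Op 4: remove (0,3)
Op 5: remove (3,0)
Op 6: place WB@(3,2)
Op 7: place WN@(3,3)
Per-piece attacks for B:
B attacks (3,0): no

Answer: no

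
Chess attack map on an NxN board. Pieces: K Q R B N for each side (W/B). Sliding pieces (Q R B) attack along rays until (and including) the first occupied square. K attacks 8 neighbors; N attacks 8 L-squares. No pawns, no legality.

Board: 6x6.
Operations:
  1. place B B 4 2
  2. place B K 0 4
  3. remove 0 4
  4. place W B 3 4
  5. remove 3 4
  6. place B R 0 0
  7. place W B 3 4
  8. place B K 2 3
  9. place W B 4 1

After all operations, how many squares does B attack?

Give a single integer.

Op 1: place BB@(4,2)
Op 2: place BK@(0,4)
Op 3: remove (0,4)
Op 4: place WB@(3,4)
Op 5: remove (3,4)
Op 6: place BR@(0,0)
Op 7: place WB@(3,4)
Op 8: place BK@(2,3)
Op 9: place WB@(4,1)
Per-piece attacks for B:
  BR@(0,0): attacks (0,1) (0,2) (0,3) (0,4) (0,5) (1,0) (2,0) (3,0) (4,0) (5,0)
  BK@(2,3): attacks (2,4) (2,2) (3,3) (1,3) (3,4) (3,2) (1,4) (1,2)
  BB@(4,2): attacks (5,3) (5,1) (3,3) (2,4) (1,5) (3,1) (2,0)
Union (22 distinct): (0,1) (0,2) (0,3) (0,4) (0,5) (1,0) (1,2) (1,3) (1,4) (1,5) (2,0) (2,2) (2,4) (3,0) (3,1) (3,2) (3,3) (3,4) (4,0) (5,0) (5,1) (5,3)

Answer: 22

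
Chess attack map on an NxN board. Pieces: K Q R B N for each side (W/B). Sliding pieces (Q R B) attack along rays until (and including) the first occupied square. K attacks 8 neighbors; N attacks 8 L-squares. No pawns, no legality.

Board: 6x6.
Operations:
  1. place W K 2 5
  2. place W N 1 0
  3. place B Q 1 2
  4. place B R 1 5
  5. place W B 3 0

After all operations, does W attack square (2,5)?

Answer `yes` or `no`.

Op 1: place WK@(2,5)
Op 2: place WN@(1,0)
Op 3: place BQ@(1,2)
Op 4: place BR@(1,5)
Op 5: place WB@(3,0)
Per-piece attacks for W:
  WN@(1,0): attacks (2,2) (3,1) (0,2)
  WK@(2,5): attacks (2,4) (3,5) (1,5) (3,4) (1,4)
  WB@(3,0): attacks (4,1) (5,2) (2,1) (1,2) [ray(-1,1) blocked at (1,2)]
W attacks (2,5): no

Answer: no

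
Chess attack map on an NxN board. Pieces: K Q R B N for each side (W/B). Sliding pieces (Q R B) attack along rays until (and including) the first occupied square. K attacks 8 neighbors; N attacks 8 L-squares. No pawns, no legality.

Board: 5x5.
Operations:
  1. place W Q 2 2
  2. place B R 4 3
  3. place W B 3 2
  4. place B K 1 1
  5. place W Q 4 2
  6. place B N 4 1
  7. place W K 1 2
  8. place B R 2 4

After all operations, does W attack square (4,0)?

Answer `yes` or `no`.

Op 1: place WQ@(2,2)
Op 2: place BR@(4,3)
Op 3: place WB@(3,2)
Op 4: place BK@(1,1)
Op 5: place WQ@(4,2)
Op 6: place BN@(4,1)
Op 7: place WK@(1,2)
Op 8: place BR@(2,4)
Per-piece attacks for W:
  WK@(1,2): attacks (1,3) (1,1) (2,2) (0,2) (2,3) (2,1) (0,3) (0,1)
  WQ@(2,2): attacks (2,3) (2,4) (2,1) (2,0) (3,2) (1,2) (3,3) (4,4) (3,1) (4,0) (1,3) (0,4) (1,1) [ray(0,1) blocked at (2,4); ray(1,0) blocked at (3,2); ray(-1,0) blocked at (1,2); ray(-1,-1) blocked at (1,1)]
  WB@(3,2): attacks (4,3) (4,1) (2,3) (1,4) (2,1) (1,0) [ray(1,1) blocked at (4,3); ray(1,-1) blocked at (4,1)]
  WQ@(4,2): attacks (4,3) (4,1) (3,2) (3,3) (2,4) (3,1) (2,0) [ray(0,1) blocked at (4,3); ray(0,-1) blocked at (4,1); ray(-1,0) blocked at (3,2); ray(-1,1) blocked at (2,4)]
W attacks (4,0): yes

Answer: yes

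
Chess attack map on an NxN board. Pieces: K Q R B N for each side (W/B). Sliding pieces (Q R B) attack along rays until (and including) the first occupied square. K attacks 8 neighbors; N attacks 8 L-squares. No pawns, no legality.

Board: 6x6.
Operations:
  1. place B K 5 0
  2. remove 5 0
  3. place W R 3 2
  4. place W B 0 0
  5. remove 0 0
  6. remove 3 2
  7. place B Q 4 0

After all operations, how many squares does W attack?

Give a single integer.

Op 1: place BK@(5,0)
Op 2: remove (5,0)
Op 3: place WR@(3,2)
Op 4: place WB@(0,0)
Op 5: remove (0,0)
Op 6: remove (3,2)
Op 7: place BQ@(4,0)
Per-piece attacks for W:
Union (0 distinct): (none)

Answer: 0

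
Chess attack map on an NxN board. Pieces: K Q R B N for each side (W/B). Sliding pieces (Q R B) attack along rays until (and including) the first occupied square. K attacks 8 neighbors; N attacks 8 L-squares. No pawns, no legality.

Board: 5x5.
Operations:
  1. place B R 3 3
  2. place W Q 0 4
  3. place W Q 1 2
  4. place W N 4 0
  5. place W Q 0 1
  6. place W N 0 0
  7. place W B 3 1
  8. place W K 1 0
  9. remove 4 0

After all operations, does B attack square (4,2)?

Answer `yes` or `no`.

Answer: no

Derivation:
Op 1: place BR@(3,3)
Op 2: place WQ@(0,4)
Op 3: place WQ@(1,2)
Op 4: place WN@(4,0)
Op 5: place WQ@(0,1)
Op 6: place WN@(0,0)
Op 7: place WB@(3,1)
Op 8: place WK@(1,0)
Op 9: remove (4,0)
Per-piece attacks for B:
  BR@(3,3): attacks (3,4) (3,2) (3,1) (4,3) (2,3) (1,3) (0,3) [ray(0,-1) blocked at (3,1)]
B attacks (4,2): no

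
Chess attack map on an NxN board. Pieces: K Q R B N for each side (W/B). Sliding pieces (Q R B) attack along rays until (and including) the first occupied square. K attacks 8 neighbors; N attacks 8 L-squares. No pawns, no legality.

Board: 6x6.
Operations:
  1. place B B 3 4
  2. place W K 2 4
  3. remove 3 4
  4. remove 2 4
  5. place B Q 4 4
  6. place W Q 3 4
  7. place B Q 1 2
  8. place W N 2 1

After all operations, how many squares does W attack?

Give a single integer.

Op 1: place BB@(3,4)
Op 2: place WK@(2,4)
Op 3: remove (3,4)
Op 4: remove (2,4)
Op 5: place BQ@(4,4)
Op 6: place WQ@(3,4)
Op 7: place BQ@(1,2)
Op 8: place WN@(2,1)
Per-piece attacks for W:
  WN@(2,1): attacks (3,3) (4,2) (1,3) (0,2) (4,0) (0,0)
  WQ@(3,4): attacks (3,5) (3,3) (3,2) (3,1) (3,0) (4,4) (2,4) (1,4) (0,4) (4,5) (4,3) (5,2) (2,5) (2,3) (1,2) [ray(1,0) blocked at (4,4); ray(-1,-1) blocked at (1,2)]
Union (20 distinct): (0,0) (0,2) (0,4) (1,2) (1,3) (1,4) (2,3) (2,4) (2,5) (3,0) (3,1) (3,2) (3,3) (3,5) (4,0) (4,2) (4,3) (4,4) (4,5) (5,2)

Answer: 20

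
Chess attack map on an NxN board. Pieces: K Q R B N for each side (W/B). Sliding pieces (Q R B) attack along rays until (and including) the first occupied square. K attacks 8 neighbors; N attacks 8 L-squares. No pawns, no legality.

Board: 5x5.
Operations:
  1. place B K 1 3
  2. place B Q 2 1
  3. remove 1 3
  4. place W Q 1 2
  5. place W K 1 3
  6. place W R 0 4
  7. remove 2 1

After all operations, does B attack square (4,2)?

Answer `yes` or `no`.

Op 1: place BK@(1,3)
Op 2: place BQ@(2,1)
Op 3: remove (1,3)
Op 4: place WQ@(1,2)
Op 5: place WK@(1,3)
Op 6: place WR@(0,4)
Op 7: remove (2,1)
Per-piece attacks for B:
B attacks (4,2): no

Answer: no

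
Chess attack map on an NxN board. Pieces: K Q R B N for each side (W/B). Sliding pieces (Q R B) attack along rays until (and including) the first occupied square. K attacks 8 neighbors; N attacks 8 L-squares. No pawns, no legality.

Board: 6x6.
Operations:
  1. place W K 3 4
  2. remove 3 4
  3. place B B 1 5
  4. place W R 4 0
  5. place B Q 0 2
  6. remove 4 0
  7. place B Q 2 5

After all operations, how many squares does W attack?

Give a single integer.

Answer: 0

Derivation:
Op 1: place WK@(3,4)
Op 2: remove (3,4)
Op 3: place BB@(1,5)
Op 4: place WR@(4,0)
Op 5: place BQ@(0,2)
Op 6: remove (4,0)
Op 7: place BQ@(2,5)
Per-piece attacks for W:
Union (0 distinct): (none)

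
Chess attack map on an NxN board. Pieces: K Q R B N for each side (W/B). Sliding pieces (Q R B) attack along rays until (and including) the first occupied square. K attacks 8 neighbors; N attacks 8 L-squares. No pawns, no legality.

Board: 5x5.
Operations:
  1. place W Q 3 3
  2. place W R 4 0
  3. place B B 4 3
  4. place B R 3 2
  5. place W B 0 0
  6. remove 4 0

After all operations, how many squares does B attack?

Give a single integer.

Op 1: place WQ@(3,3)
Op 2: place WR@(4,0)
Op 3: place BB@(4,3)
Op 4: place BR@(3,2)
Op 5: place WB@(0,0)
Op 6: remove (4,0)
Per-piece attacks for B:
  BR@(3,2): attacks (3,3) (3,1) (3,0) (4,2) (2,2) (1,2) (0,2) [ray(0,1) blocked at (3,3)]
  BB@(4,3): attacks (3,4) (3,2) [ray(-1,-1) blocked at (3,2)]
Union (9 distinct): (0,2) (1,2) (2,2) (3,0) (3,1) (3,2) (3,3) (3,4) (4,2)

Answer: 9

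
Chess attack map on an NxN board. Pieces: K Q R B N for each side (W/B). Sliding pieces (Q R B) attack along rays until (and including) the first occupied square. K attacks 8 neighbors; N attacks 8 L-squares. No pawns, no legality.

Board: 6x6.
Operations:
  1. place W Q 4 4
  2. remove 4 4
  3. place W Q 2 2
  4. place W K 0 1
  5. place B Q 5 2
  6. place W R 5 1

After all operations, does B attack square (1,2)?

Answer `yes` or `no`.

Answer: no

Derivation:
Op 1: place WQ@(4,4)
Op 2: remove (4,4)
Op 3: place WQ@(2,2)
Op 4: place WK@(0,1)
Op 5: place BQ@(5,2)
Op 6: place WR@(5,1)
Per-piece attacks for B:
  BQ@(5,2): attacks (5,3) (5,4) (5,5) (5,1) (4,2) (3,2) (2,2) (4,3) (3,4) (2,5) (4,1) (3,0) [ray(0,-1) blocked at (5,1); ray(-1,0) blocked at (2,2)]
B attacks (1,2): no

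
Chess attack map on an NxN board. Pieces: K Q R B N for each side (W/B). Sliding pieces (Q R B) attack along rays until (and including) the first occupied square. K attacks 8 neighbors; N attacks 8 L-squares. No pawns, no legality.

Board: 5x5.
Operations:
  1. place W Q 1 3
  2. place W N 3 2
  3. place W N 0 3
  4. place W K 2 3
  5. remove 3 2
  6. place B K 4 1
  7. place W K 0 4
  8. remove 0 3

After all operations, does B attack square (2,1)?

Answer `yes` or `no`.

Answer: no

Derivation:
Op 1: place WQ@(1,3)
Op 2: place WN@(3,2)
Op 3: place WN@(0,3)
Op 4: place WK@(2,3)
Op 5: remove (3,2)
Op 6: place BK@(4,1)
Op 7: place WK@(0,4)
Op 8: remove (0,3)
Per-piece attacks for B:
  BK@(4,1): attacks (4,2) (4,0) (3,1) (3,2) (3,0)
B attacks (2,1): no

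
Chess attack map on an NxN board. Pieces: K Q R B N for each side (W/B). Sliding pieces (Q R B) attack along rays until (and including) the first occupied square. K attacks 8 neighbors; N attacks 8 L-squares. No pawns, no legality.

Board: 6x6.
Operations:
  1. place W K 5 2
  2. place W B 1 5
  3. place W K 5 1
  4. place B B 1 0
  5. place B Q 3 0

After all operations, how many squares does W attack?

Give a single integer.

Op 1: place WK@(5,2)
Op 2: place WB@(1,5)
Op 3: place WK@(5,1)
Op 4: place BB@(1,0)
Op 5: place BQ@(3,0)
Per-piece attacks for W:
  WB@(1,5): attacks (2,4) (3,3) (4,2) (5,1) (0,4) [ray(1,-1) blocked at (5,1)]
  WK@(5,1): attacks (5,2) (5,0) (4,1) (4,2) (4,0)
  WK@(5,2): attacks (5,3) (5,1) (4,2) (4,3) (4,1)
Union (11 distinct): (0,4) (2,4) (3,3) (4,0) (4,1) (4,2) (4,3) (5,0) (5,1) (5,2) (5,3)

Answer: 11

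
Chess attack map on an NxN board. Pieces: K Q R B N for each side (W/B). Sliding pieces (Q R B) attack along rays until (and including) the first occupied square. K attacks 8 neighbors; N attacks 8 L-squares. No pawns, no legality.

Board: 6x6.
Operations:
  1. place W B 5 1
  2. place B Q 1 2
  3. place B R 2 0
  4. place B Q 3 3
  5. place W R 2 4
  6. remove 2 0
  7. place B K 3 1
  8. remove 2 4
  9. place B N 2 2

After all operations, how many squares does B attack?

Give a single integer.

Answer: 27

Derivation:
Op 1: place WB@(5,1)
Op 2: place BQ@(1,2)
Op 3: place BR@(2,0)
Op 4: place BQ@(3,3)
Op 5: place WR@(2,4)
Op 6: remove (2,0)
Op 7: place BK@(3,1)
Op 8: remove (2,4)
Op 9: place BN@(2,2)
Per-piece attacks for B:
  BQ@(1,2): attacks (1,3) (1,4) (1,5) (1,1) (1,0) (2,2) (0,2) (2,3) (3,4) (4,5) (2,1) (3,0) (0,3) (0,1) [ray(1,0) blocked at (2,2)]
  BN@(2,2): attacks (3,4) (4,3) (1,4) (0,3) (3,0) (4,1) (1,0) (0,1)
  BK@(3,1): attacks (3,2) (3,0) (4,1) (2,1) (4,2) (4,0) (2,2) (2,0)
  BQ@(3,3): attacks (3,4) (3,5) (3,2) (3,1) (4,3) (5,3) (2,3) (1,3) (0,3) (4,4) (5,5) (4,2) (5,1) (2,4) (1,5) (2,2) [ray(0,-1) blocked at (3,1); ray(1,-1) blocked at (5,1); ray(-1,-1) blocked at (2,2)]
Union (27 distinct): (0,1) (0,2) (0,3) (1,0) (1,1) (1,3) (1,4) (1,5) (2,0) (2,1) (2,2) (2,3) (2,4) (3,0) (3,1) (3,2) (3,4) (3,5) (4,0) (4,1) (4,2) (4,3) (4,4) (4,5) (5,1) (5,3) (5,5)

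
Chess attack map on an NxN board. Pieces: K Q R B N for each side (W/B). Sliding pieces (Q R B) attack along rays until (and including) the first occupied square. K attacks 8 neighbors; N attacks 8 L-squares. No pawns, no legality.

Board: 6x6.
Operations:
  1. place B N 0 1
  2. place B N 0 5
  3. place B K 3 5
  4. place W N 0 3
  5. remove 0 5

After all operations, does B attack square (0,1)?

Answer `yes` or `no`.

Op 1: place BN@(0,1)
Op 2: place BN@(0,5)
Op 3: place BK@(3,5)
Op 4: place WN@(0,3)
Op 5: remove (0,5)
Per-piece attacks for B:
  BN@(0,1): attacks (1,3) (2,2) (2,0)
  BK@(3,5): attacks (3,4) (4,5) (2,5) (4,4) (2,4)
B attacks (0,1): no

Answer: no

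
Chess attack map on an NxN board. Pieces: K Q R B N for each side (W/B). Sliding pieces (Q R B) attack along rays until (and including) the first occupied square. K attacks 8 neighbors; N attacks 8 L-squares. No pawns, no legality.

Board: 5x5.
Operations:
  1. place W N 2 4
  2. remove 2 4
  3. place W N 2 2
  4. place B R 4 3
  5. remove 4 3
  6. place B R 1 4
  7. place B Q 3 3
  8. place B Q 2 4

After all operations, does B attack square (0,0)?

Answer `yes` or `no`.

Op 1: place WN@(2,4)
Op 2: remove (2,4)
Op 3: place WN@(2,2)
Op 4: place BR@(4,3)
Op 5: remove (4,3)
Op 6: place BR@(1,4)
Op 7: place BQ@(3,3)
Op 8: place BQ@(2,4)
Per-piece attacks for B:
  BR@(1,4): attacks (1,3) (1,2) (1,1) (1,0) (2,4) (0,4) [ray(1,0) blocked at (2,4)]
  BQ@(2,4): attacks (2,3) (2,2) (3,4) (4,4) (1,4) (3,3) (1,3) (0,2) [ray(0,-1) blocked at (2,2); ray(-1,0) blocked at (1,4); ray(1,-1) blocked at (3,3)]
  BQ@(3,3): attacks (3,4) (3,2) (3,1) (3,0) (4,3) (2,3) (1,3) (0,3) (4,4) (4,2) (2,4) (2,2) [ray(-1,1) blocked at (2,4); ray(-1,-1) blocked at (2,2)]
B attacks (0,0): no

Answer: no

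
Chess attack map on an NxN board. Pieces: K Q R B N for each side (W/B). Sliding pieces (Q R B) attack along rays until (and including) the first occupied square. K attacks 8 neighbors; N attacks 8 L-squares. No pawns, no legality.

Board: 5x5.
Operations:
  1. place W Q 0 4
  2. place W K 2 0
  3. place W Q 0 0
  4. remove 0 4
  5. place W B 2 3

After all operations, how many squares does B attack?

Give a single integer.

Answer: 0

Derivation:
Op 1: place WQ@(0,4)
Op 2: place WK@(2,0)
Op 3: place WQ@(0,0)
Op 4: remove (0,4)
Op 5: place WB@(2,3)
Per-piece attacks for B:
Union (0 distinct): (none)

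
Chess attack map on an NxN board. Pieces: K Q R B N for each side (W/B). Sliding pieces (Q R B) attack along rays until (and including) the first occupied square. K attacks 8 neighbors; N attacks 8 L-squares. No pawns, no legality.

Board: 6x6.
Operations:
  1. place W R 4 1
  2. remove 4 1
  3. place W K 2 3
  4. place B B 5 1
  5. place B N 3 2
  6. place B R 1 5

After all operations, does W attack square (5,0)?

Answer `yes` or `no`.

Answer: no

Derivation:
Op 1: place WR@(4,1)
Op 2: remove (4,1)
Op 3: place WK@(2,3)
Op 4: place BB@(5,1)
Op 5: place BN@(3,2)
Op 6: place BR@(1,5)
Per-piece attacks for W:
  WK@(2,3): attacks (2,4) (2,2) (3,3) (1,3) (3,4) (3,2) (1,4) (1,2)
W attacks (5,0): no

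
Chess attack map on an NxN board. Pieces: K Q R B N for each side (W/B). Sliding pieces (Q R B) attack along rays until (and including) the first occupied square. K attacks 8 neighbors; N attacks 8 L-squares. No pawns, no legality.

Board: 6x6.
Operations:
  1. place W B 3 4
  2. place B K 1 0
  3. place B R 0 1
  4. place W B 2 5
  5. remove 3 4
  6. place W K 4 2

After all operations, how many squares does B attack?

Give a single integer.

Answer: 12

Derivation:
Op 1: place WB@(3,4)
Op 2: place BK@(1,0)
Op 3: place BR@(0,1)
Op 4: place WB@(2,5)
Op 5: remove (3,4)
Op 6: place WK@(4,2)
Per-piece attacks for B:
  BR@(0,1): attacks (0,2) (0,3) (0,4) (0,5) (0,0) (1,1) (2,1) (3,1) (4,1) (5,1)
  BK@(1,0): attacks (1,1) (2,0) (0,0) (2,1) (0,1)
Union (12 distinct): (0,0) (0,1) (0,2) (0,3) (0,4) (0,5) (1,1) (2,0) (2,1) (3,1) (4,1) (5,1)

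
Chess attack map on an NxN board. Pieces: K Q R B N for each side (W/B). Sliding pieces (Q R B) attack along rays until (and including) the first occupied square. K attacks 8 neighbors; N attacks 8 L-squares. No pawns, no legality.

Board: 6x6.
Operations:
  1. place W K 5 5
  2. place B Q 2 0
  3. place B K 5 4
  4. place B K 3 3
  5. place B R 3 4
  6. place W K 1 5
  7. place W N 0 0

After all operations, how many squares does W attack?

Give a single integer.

Answer: 10

Derivation:
Op 1: place WK@(5,5)
Op 2: place BQ@(2,0)
Op 3: place BK@(5,4)
Op 4: place BK@(3,3)
Op 5: place BR@(3,4)
Op 6: place WK@(1,5)
Op 7: place WN@(0,0)
Per-piece attacks for W:
  WN@(0,0): attacks (1,2) (2,1)
  WK@(1,5): attacks (1,4) (2,5) (0,5) (2,4) (0,4)
  WK@(5,5): attacks (5,4) (4,5) (4,4)
Union (10 distinct): (0,4) (0,5) (1,2) (1,4) (2,1) (2,4) (2,5) (4,4) (4,5) (5,4)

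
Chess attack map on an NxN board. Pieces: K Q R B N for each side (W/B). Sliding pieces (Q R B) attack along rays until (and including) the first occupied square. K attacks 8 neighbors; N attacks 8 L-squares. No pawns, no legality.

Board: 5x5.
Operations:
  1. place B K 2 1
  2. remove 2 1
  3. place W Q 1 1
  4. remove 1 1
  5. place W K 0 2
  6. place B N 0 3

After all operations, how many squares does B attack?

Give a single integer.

Op 1: place BK@(2,1)
Op 2: remove (2,1)
Op 3: place WQ@(1,1)
Op 4: remove (1,1)
Op 5: place WK@(0,2)
Op 6: place BN@(0,3)
Per-piece attacks for B:
  BN@(0,3): attacks (2,4) (1,1) (2,2)
Union (3 distinct): (1,1) (2,2) (2,4)

Answer: 3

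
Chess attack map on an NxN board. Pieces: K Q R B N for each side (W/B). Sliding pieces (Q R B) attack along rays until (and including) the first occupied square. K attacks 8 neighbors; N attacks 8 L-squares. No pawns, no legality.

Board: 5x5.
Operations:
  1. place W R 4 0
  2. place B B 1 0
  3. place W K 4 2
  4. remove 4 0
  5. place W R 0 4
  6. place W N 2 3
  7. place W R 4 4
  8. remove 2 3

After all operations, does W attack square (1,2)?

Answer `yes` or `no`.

Op 1: place WR@(4,0)
Op 2: place BB@(1,0)
Op 3: place WK@(4,2)
Op 4: remove (4,0)
Op 5: place WR@(0,4)
Op 6: place WN@(2,3)
Op 7: place WR@(4,4)
Op 8: remove (2,3)
Per-piece attacks for W:
  WR@(0,4): attacks (0,3) (0,2) (0,1) (0,0) (1,4) (2,4) (3,4) (4,4) [ray(1,0) blocked at (4,4)]
  WK@(4,2): attacks (4,3) (4,1) (3,2) (3,3) (3,1)
  WR@(4,4): attacks (4,3) (4,2) (3,4) (2,4) (1,4) (0,4) [ray(0,-1) blocked at (4,2); ray(-1,0) blocked at (0,4)]
W attacks (1,2): no

Answer: no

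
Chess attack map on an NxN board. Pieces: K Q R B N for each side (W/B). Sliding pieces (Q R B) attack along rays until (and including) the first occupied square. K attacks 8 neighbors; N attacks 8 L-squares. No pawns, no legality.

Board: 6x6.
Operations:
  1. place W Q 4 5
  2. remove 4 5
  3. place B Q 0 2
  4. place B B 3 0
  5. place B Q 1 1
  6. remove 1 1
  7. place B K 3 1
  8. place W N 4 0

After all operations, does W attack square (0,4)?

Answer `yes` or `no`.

Answer: no

Derivation:
Op 1: place WQ@(4,5)
Op 2: remove (4,5)
Op 3: place BQ@(0,2)
Op 4: place BB@(3,0)
Op 5: place BQ@(1,1)
Op 6: remove (1,1)
Op 7: place BK@(3,1)
Op 8: place WN@(4,0)
Per-piece attacks for W:
  WN@(4,0): attacks (5,2) (3,2) (2,1)
W attacks (0,4): no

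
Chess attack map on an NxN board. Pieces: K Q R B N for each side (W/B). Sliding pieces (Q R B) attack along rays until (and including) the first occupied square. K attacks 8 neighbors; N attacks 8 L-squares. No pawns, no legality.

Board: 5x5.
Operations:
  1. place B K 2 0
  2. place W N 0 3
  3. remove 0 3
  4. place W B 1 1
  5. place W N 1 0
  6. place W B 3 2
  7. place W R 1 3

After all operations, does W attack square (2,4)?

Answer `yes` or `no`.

Op 1: place BK@(2,0)
Op 2: place WN@(0,3)
Op 3: remove (0,3)
Op 4: place WB@(1,1)
Op 5: place WN@(1,0)
Op 6: place WB@(3,2)
Op 7: place WR@(1,3)
Per-piece attacks for W:
  WN@(1,0): attacks (2,2) (3,1) (0,2)
  WB@(1,1): attacks (2,2) (3,3) (4,4) (2,0) (0,2) (0,0) [ray(1,-1) blocked at (2,0)]
  WR@(1,3): attacks (1,4) (1,2) (1,1) (2,3) (3,3) (4,3) (0,3) [ray(0,-1) blocked at (1,1)]
  WB@(3,2): attacks (4,3) (4,1) (2,3) (1,4) (2,1) (1,0) [ray(-1,-1) blocked at (1,0)]
W attacks (2,4): no

Answer: no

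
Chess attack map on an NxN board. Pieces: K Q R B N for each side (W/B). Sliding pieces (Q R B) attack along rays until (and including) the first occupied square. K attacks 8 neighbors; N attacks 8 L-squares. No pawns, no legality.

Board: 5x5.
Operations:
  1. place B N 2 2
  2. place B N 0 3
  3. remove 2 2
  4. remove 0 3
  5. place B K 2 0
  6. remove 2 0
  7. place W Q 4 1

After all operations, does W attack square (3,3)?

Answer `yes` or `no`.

Answer: no

Derivation:
Op 1: place BN@(2,2)
Op 2: place BN@(0,3)
Op 3: remove (2,2)
Op 4: remove (0,3)
Op 5: place BK@(2,0)
Op 6: remove (2,0)
Op 7: place WQ@(4,1)
Per-piece attacks for W:
  WQ@(4,1): attacks (4,2) (4,3) (4,4) (4,0) (3,1) (2,1) (1,1) (0,1) (3,2) (2,3) (1,4) (3,0)
W attacks (3,3): no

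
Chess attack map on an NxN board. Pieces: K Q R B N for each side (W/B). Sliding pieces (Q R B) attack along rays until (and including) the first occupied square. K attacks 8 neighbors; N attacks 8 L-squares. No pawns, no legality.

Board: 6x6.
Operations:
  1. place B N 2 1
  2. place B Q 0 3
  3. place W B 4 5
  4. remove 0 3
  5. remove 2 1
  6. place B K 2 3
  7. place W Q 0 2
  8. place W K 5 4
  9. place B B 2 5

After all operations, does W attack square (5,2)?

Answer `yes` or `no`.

Answer: yes

Derivation:
Op 1: place BN@(2,1)
Op 2: place BQ@(0,3)
Op 3: place WB@(4,5)
Op 4: remove (0,3)
Op 5: remove (2,1)
Op 6: place BK@(2,3)
Op 7: place WQ@(0,2)
Op 8: place WK@(5,4)
Op 9: place BB@(2,5)
Per-piece attacks for W:
  WQ@(0,2): attacks (0,3) (0,4) (0,5) (0,1) (0,0) (1,2) (2,2) (3,2) (4,2) (5,2) (1,3) (2,4) (3,5) (1,1) (2,0)
  WB@(4,5): attacks (5,4) (3,4) (2,3) [ray(1,-1) blocked at (5,4); ray(-1,-1) blocked at (2,3)]
  WK@(5,4): attacks (5,5) (5,3) (4,4) (4,5) (4,3)
W attacks (5,2): yes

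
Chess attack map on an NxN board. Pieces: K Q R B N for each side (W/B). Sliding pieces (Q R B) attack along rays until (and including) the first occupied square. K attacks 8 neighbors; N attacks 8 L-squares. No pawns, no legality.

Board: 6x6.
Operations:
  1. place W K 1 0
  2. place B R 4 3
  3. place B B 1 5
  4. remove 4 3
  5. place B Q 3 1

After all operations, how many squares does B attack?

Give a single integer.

Answer: 18

Derivation:
Op 1: place WK@(1,0)
Op 2: place BR@(4,3)
Op 3: place BB@(1,5)
Op 4: remove (4,3)
Op 5: place BQ@(3,1)
Per-piece attacks for B:
  BB@(1,5): attacks (2,4) (3,3) (4,2) (5,1) (0,4)
  BQ@(3,1): attacks (3,2) (3,3) (3,4) (3,5) (3,0) (4,1) (5,1) (2,1) (1,1) (0,1) (4,2) (5,3) (4,0) (2,2) (1,3) (0,4) (2,0)
Union (18 distinct): (0,1) (0,4) (1,1) (1,3) (2,0) (2,1) (2,2) (2,4) (3,0) (3,2) (3,3) (3,4) (3,5) (4,0) (4,1) (4,2) (5,1) (5,3)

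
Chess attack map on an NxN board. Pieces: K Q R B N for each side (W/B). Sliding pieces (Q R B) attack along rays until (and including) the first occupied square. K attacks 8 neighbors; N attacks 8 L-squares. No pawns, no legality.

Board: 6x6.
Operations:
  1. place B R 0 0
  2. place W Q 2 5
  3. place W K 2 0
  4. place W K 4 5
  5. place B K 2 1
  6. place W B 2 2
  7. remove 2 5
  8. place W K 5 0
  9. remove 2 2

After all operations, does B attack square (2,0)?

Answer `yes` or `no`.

Op 1: place BR@(0,0)
Op 2: place WQ@(2,5)
Op 3: place WK@(2,0)
Op 4: place WK@(4,5)
Op 5: place BK@(2,1)
Op 6: place WB@(2,2)
Op 7: remove (2,5)
Op 8: place WK@(5,0)
Op 9: remove (2,2)
Per-piece attacks for B:
  BR@(0,0): attacks (0,1) (0,2) (0,3) (0,4) (0,5) (1,0) (2,0) [ray(1,0) blocked at (2,0)]
  BK@(2,1): attacks (2,2) (2,0) (3,1) (1,1) (3,2) (3,0) (1,2) (1,0)
B attacks (2,0): yes

Answer: yes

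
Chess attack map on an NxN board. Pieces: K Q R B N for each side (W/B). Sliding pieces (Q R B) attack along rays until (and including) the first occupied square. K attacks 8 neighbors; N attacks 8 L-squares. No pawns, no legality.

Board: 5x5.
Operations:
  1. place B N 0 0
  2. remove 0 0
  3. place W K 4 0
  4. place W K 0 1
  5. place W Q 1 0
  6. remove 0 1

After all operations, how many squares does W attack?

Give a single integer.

Op 1: place BN@(0,0)
Op 2: remove (0,0)
Op 3: place WK@(4,0)
Op 4: place WK@(0,1)
Op 5: place WQ@(1,0)
Op 6: remove (0,1)
Per-piece attacks for W:
  WQ@(1,0): attacks (1,1) (1,2) (1,3) (1,4) (2,0) (3,0) (4,0) (0,0) (2,1) (3,2) (4,3) (0,1) [ray(1,0) blocked at (4,0)]
  WK@(4,0): attacks (4,1) (3,0) (3,1)
Union (14 distinct): (0,0) (0,1) (1,1) (1,2) (1,3) (1,4) (2,0) (2,1) (3,0) (3,1) (3,2) (4,0) (4,1) (4,3)

Answer: 14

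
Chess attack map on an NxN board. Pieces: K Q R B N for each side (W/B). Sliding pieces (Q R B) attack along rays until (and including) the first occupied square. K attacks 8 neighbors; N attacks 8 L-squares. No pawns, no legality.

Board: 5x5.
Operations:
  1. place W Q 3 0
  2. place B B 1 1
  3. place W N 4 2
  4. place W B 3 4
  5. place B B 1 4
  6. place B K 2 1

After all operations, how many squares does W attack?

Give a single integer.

Op 1: place WQ@(3,0)
Op 2: place BB@(1,1)
Op 3: place WN@(4,2)
Op 4: place WB@(3,4)
Op 5: place BB@(1,4)
Op 6: place BK@(2,1)
Per-piece attacks for W:
  WQ@(3,0): attacks (3,1) (3,2) (3,3) (3,4) (4,0) (2,0) (1,0) (0,0) (4,1) (2,1) [ray(0,1) blocked at (3,4); ray(-1,1) blocked at (2,1)]
  WB@(3,4): attacks (4,3) (2,3) (1,2) (0,1)
  WN@(4,2): attacks (3,4) (2,3) (3,0) (2,1)
Union (15 distinct): (0,0) (0,1) (1,0) (1,2) (2,0) (2,1) (2,3) (3,0) (3,1) (3,2) (3,3) (3,4) (4,0) (4,1) (4,3)

Answer: 15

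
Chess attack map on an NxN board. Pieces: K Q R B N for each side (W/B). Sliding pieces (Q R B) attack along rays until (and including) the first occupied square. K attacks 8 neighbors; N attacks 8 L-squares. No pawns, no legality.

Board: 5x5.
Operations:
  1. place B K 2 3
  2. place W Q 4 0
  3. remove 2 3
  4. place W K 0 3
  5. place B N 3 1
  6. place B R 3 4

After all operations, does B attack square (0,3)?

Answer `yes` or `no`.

Op 1: place BK@(2,3)
Op 2: place WQ@(4,0)
Op 3: remove (2,3)
Op 4: place WK@(0,3)
Op 5: place BN@(3,1)
Op 6: place BR@(3,4)
Per-piece attacks for B:
  BN@(3,1): attacks (4,3) (2,3) (1,2) (1,0)
  BR@(3,4): attacks (3,3) (3,2) (3,1) (4,4) (2,4) (1,4) (0,4) [ray(0,-1) blocked at (3,1)]
B attacks (0,3): no

Answer: no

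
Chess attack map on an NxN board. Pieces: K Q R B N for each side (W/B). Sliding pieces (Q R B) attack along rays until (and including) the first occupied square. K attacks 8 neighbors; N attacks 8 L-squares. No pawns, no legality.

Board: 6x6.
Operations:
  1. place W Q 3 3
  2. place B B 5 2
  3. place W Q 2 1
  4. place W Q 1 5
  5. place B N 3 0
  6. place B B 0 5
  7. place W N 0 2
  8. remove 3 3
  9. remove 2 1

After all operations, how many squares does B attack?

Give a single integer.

Op 1: place WQ@(3,3)
Op 2: place BB@(5,2)
Op 3: place WQ@(2,1)
Op 4: place WQ@(1,5)
Op 5: place BN@(3,0)
Op 6: place BB@(0,5)
Op 7: place WN@(0,2)
Op 8: remove (3,3)
Op 9: remove (2,1)
Per-piece attacks for B:
  BB@(0,5): attacks (1,4) (2,3) (3,2) (4,1) (5,0)
  BN@(3,0): attacks (4,2) (5,1) (2,2) (1,1)
  BB@(5,2): attacks (4,3) (3,4) (2,5) (4,1) (3,0) [ray(-1,-1) blocked at (3,0)]
Union (13 distinct): (1,1) (1,4) (2,2) (2,3) (2,5) (3,0) (3,2) (3,4) (4,1) (4,2) (4,3) (5,0) (5,1)

Answer: 13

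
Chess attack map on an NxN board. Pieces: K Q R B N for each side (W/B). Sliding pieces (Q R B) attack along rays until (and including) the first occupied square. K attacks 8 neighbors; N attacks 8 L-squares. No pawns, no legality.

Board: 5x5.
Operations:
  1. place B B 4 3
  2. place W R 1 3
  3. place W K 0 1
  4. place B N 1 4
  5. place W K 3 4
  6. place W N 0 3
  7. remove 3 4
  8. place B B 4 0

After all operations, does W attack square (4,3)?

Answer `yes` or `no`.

Answer: yes

Derivation:
Op 1: place BB@(4,3)
Op 2: place WR@(1,3)
Op 3: place WK@(0,1)
Op 4: place BN@(1,4)
Op 5: place WK@(3,4)
Op 6: place WN@(0,3)
Op 7: remove (3,4)
Op 8: place BB@(4,0)
Per-piece attacks for W:
  WK@(0,1): attacks (0,2) (0,0) (1,1) (1,2) (1,0)
  WN@(0,3): attacks (2,4) (1,1) (2,2)
  WR@(1,3): attacks (1,4) (1,2) (1,1) (1,0) (2,3) (3,3) (4,3) (0,3) [ray(0,1) blocked at (1,4); ray(1,0) blocked at (4,3); ray(-1,0) blocked at (0,3)]
W attacks (4,3): yes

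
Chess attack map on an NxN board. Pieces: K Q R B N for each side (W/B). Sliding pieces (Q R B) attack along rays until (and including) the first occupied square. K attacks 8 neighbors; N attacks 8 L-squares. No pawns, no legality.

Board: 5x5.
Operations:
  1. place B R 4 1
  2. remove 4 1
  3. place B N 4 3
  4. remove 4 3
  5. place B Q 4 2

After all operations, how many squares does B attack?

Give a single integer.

Answer: 12

Derivation:
Op 1: place BR@(4,1)
Op 2: remove (4,1)
Op 3: place BN@(4,3)
Op 4: remove (4,3)
Op 5: place BQ@(4,2)
Per-piece attacks for B:
  BQ@(4,2): attacks (4,3) (4,4) (4,1) (4,0) (3,2) (2,2) (1,2) (0,2) (3,3) (2,4) (3,1) (2,0)
Union (12 distinct): (0,2) (1,2) (2,0) (2,2) (2,4) (3,1) (3,2) (3,3) (4,0) (4,1) (4,3) (4,4)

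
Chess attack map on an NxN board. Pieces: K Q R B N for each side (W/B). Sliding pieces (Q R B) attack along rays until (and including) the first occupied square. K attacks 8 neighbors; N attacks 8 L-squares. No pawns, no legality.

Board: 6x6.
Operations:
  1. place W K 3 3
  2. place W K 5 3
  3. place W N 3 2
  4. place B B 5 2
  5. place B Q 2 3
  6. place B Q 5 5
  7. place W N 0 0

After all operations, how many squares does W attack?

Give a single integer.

Op 1: place WK@(3,3)
Op 2: place WK@(5,3)
Op 3: place WN@(3,2)
Op 4: place BB@(5,2)
Op 5: place BQ@(2,3)
Op 6: place BQ@(5,5)
Op 7: place WN@(0,0)
Per-piece attacks for W:
  WN@(0,0): attacks (1,2) (2,1)
  WN@(3,2): attacks (4,4) (5,3) (2,4) (1,3) (4,0) (5,1) (2,0) (1,1)
  WK@(3,3): attacks (3,4) (3,2) (4,3) (2,3) (4,4) (4,2) (2,4) (2,2)
  WK@(5,3): attacks (5,4) (5,2) (4,3) (4,4) (4,2)
Union (18 distinct): (1,1) (1,2) (1,3) (2,0) (2,1) (2,2) (2,3) (2,4) (3,2) (3,4) (4,0) (4,2) (4,3) (4,4) (5,1) (5,2) (5,3) (5,4)

Answer: 18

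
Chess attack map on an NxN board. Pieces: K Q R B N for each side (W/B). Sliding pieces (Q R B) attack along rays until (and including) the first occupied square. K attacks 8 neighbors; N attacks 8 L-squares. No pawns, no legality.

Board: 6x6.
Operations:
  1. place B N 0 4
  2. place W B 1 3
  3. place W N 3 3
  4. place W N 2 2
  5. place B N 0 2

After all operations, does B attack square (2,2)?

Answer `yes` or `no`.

Op 1: place BN@(0,4)
Op 2: place WB@(1,3)
Op 3: place WN@(3,3)
Op 4: place WN@(2,2)
Op 5: place BN@(0,2)
Per-piece attacks for B:
  BN@(0,2): attacks (1,4) (2,3) (1,0) (2,1)
  BN@(0,4): attacks (2,5) (1,2) (2,3)
B attacks (2,2): no

Answer: no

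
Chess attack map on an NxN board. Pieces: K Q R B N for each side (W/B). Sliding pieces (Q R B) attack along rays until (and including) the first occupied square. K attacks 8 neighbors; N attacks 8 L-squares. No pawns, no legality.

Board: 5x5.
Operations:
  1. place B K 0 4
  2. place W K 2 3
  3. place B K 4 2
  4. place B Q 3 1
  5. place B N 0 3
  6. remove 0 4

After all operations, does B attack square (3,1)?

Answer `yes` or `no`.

Op 1: place BK@(0,4)
Op 2: place WK@(2,3)
Op 3: place BK@(4,2)
Op 4: place BQ@(3,1)
Op 5: place BN@(0,3)
Op 6: remove (0,4)
Per-piece attacks for B:
  BN@(0,3): attacks (2,4) (1,1) (2,2)
  BQ@(3,1): attacks (3,2) (3,3) (3,4) (3,0) (4,1) (2,1) (1,1) (0,1) (4,2) (4,0) (2,2) (1,3) (0,4) (2,0) [ray(1,1) blocked at (4,2)]
  BK@(4,2): attacks (4,3) (4,1) (3,2) (3,3) (3,1)
B attacks (3,1): yes

Answer: yes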